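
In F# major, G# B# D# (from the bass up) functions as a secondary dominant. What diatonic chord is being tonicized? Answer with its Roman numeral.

V

The chord is a major triad on G#.
A dominant resolves down a perfect fifth: G# → C#. In F# major, C# is scale degree 5, i.e. V.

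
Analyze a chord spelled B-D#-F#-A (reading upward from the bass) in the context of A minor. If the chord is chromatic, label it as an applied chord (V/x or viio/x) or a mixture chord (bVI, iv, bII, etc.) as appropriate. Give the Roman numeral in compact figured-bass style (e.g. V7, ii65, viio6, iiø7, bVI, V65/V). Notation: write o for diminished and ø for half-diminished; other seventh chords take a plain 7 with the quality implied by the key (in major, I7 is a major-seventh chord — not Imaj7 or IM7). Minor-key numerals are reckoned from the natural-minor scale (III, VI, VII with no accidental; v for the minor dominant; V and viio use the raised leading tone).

V7/V

Stacked in thirds the chord is B-D#-F#-A: a dominant seventh chord on B.
B is not a diatonic chord root with this quality in A minor, but it lies a perfect fifth above E (V), so the chord functions as an applied dominant of V.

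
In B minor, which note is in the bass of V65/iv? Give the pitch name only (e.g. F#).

The applied chord V65/iv is rooted on B: B-D#-F#-A.
The figure 65 means first inversion — the third is in the bass.

D#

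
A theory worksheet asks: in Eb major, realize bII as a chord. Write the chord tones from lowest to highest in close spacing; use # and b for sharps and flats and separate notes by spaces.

Fb Ab Cb

bII is the Neapolitan chord — a major triad on the lowered second degree. In Eb major that root is Fb.
So the chord is Fb-Ab-Cb.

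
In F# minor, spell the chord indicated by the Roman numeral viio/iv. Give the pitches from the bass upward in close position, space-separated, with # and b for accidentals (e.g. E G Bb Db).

The slash marks an applied leading-tone chord: viio of iv. In F# minor, iv is B, so the leading tone to it is A#, a half step below.
Building a diminished triad on A# gives A#-C#-E.

A# C# E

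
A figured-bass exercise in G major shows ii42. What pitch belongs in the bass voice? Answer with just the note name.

G

ii in G major has root A; the chord is A-C-E-G.
The figure 42 means third inversion — the seventh is in the bass.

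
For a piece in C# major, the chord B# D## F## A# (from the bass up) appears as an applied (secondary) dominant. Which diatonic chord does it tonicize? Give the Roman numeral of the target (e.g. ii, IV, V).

iii

The chord is a dominant seventh chord on B#.
A dominant resolves down a perfect fifth: B# → E#. In C# major, E# is scale degree 3, i.e. iii.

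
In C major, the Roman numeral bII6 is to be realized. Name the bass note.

F

bII in C major has root Db; the chord is Db-F-Ab.
The figure 6 means first inversion — the third is in the bass.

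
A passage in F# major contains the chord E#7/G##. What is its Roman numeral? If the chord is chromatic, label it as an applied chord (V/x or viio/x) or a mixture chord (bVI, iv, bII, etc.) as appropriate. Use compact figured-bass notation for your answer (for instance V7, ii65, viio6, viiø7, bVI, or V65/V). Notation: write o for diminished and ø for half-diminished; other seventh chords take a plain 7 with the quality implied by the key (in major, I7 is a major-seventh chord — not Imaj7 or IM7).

V65/iii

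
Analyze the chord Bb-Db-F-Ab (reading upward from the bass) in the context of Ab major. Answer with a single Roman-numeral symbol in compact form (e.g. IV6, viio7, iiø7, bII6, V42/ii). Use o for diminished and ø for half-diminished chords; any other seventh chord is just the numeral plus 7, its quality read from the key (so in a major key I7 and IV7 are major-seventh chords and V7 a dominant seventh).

The pitches Bb-Db-F-Ab form a minor seventh chord rooted on Bb.
Bb is scale degree 2 in Ab major, and a minor seventh chord on that degree is written ii7.

ii7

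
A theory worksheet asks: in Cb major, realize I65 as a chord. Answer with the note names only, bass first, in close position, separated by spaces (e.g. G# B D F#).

In Cb major, the tonic is Cb, and the diatonic chord built there is a major seventh chord.
That chord is spelled Cb-Eb-Gb-Bb.
The figured bass 65 indicates first inversion, placing the third (Eb) in the bass: Eb-Gb-Bb-Cb.

Eb Gb Bb Cb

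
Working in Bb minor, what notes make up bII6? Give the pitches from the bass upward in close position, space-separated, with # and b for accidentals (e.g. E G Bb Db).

bII6 is the Neapolitan sixth — a major triad on the lowered second degree, here in its customary first inversion. In Bb minor that root is Cb.
So the chord is Cb-Eb-Gb, a major triad.
With the 6 figure the chord is in first inversion; from the bass Eb upward in close position it reads Eb-Gb-Cb.

Eb Gb Cb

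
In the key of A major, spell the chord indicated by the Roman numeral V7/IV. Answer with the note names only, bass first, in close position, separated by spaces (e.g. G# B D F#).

V7/IV is a secondary dominant — the dominant seventh of IV. IV in A major is D, so the applied chord's root is A, a perfect fifth above.
Building a dominant seventh chord on A gives A-C#-E-G.

A C# E G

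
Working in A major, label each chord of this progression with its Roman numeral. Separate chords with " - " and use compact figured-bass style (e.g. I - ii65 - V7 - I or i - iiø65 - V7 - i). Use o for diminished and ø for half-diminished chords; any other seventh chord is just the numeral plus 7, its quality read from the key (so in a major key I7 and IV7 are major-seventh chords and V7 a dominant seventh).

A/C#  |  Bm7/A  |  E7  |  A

I6 - ii42 - V7 - I

A/C#: root A is the tonic; major triad there is I6.
Bm7/A: minor seventh chord on B = scale degree 2 → ii42.
E7: dominant seventh chord on E = scale degree 5 → V7.
A has root A, degree 1 in A major, so I.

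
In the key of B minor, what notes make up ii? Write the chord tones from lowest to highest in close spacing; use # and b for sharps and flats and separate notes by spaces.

C# E G#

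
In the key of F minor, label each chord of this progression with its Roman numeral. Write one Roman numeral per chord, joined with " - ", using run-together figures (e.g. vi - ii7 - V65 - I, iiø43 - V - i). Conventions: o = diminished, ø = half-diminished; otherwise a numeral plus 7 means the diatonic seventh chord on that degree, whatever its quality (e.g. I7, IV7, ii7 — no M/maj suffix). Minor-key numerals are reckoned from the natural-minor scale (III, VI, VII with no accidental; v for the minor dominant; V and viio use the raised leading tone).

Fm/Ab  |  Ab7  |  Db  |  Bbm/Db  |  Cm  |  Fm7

Fm/Ab: minor triad on F = scale degree 1 → i6.
Ab7: a dominant seventh chord on Ab, the applied dominant of VI → V7/VI.
Db: root Db is the submediant; major triad there is VI.
Bbm/Db: root Bb is the subdominant; minor triad there is iv6.
Cm has root C, degree 5 in F minor, so v.
Fm7: root F is the tonic; minor seventh chord there is i7.

i6 - V7/VI - VI - iv6 - v - i7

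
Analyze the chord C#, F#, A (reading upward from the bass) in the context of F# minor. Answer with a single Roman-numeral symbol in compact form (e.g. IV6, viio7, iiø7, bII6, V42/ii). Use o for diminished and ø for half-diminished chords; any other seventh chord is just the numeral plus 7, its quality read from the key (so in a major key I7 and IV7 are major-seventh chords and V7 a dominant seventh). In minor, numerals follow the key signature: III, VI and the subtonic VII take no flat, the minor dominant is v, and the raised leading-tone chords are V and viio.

i64

Stacked in thirds the chord is F#-A-C#: a minor triad on F#.
In F# minor, F# is the tonic; the diatonic minor triad there is i.
With C# in the bass the chord is in second inversion, so the figured bass is 64.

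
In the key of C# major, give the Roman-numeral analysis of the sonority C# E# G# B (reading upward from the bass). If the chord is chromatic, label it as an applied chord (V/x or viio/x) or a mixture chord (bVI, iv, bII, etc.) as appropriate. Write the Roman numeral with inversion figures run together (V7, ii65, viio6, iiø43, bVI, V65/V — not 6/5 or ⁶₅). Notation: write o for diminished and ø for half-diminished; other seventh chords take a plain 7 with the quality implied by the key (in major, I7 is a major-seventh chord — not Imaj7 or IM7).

V7/IV

Stacked in thirds the chord is C#-E#-G#-B: a dominant seventh chord on C#.
C# is not a diatonic chord root with this quality in C# major, but it lies a perfect fifth above F# (IV), so the chord functions as an applied dominant of IV.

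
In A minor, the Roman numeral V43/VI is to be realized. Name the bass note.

The applied chord V43/VI is rooted on C: C-E-G-Bb.
The figure 43 means second inversion — the fifth is in the bass.

G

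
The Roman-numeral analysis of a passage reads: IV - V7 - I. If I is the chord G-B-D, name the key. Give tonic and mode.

G major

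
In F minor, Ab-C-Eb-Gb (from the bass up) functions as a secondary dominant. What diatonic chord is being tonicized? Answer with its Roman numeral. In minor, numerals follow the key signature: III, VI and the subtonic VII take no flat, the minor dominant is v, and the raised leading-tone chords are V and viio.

The chord is a dominant seventh chord on Ab.
A dominant resolves down a perfect fifth: Ab → Db. In F minor, Db is scale degree 6, i.e. VI.

VI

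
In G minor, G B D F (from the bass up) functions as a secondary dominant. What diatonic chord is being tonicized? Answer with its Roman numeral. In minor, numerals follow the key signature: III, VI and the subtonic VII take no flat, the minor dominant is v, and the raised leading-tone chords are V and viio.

iv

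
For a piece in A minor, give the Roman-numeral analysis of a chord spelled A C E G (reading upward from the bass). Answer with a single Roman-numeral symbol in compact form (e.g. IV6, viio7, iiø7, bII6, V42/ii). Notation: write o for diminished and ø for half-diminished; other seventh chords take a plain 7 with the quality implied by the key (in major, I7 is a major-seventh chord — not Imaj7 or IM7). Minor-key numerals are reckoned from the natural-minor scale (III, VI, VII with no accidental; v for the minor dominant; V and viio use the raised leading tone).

i7

Stacked in thirds the chord is A-C-E-G: a minor seventh chord on A.
In A minor, A is the tonic; the diatonic minor seventh chord there is i7.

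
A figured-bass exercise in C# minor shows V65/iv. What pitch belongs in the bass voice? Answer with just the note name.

E#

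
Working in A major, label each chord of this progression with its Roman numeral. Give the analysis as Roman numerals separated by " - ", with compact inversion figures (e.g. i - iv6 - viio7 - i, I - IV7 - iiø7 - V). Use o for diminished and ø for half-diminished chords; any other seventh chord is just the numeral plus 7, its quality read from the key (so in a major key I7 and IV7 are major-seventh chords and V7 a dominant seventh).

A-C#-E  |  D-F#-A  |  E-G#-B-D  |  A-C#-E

A-C#-E has root A, degree 1 in A major, so I.
D-F#-A: major triad on D = scale degree 4 → IV.
E-G#-B-D: root E is the dominant; dominant seventh chord there is V7.
A-C#-E has root A, degree 1 in A major, so I.

I - IV - V7 - I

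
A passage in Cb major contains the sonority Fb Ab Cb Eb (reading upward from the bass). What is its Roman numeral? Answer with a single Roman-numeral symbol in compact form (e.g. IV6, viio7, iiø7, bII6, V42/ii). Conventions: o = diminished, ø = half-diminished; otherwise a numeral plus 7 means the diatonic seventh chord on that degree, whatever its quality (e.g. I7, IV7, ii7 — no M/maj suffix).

IV7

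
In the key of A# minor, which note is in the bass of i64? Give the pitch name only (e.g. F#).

E#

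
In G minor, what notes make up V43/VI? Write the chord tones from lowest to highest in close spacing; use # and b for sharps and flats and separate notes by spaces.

F Ab Bb D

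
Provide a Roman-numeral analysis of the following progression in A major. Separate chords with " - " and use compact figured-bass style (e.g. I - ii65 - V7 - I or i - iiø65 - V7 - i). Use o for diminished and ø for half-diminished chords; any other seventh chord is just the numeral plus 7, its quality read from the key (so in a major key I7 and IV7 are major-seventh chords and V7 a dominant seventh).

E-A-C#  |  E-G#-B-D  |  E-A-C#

E-A-C#: root A is the tonic; major triad there is I64.
E-G#-B-D: dominant seventh chord on E = scale degree 5 → V7.
E-A-C#: root A is the tonic; major triad there is I64.

I64 - V7 - I64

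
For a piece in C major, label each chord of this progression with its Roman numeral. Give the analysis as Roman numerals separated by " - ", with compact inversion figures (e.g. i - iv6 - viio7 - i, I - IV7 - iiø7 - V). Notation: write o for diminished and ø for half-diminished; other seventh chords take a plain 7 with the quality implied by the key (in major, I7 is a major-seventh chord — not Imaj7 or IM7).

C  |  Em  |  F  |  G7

I - iii - IV - V7

C: major triad on C = scale degree 1 → I.
Em: root E is the mediant; minor triad there is iii.
F: major triad on F = scale degree 4 → IV.
G7 has root G, degree 5 in C major, so V7.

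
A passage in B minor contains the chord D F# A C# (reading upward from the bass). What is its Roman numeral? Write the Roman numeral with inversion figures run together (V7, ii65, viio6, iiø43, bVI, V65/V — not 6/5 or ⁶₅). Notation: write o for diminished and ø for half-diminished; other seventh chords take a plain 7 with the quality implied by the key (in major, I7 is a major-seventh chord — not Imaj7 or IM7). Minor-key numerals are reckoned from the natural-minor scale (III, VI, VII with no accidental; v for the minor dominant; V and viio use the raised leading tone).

Stacked in thirds the chord is D-F#-A-C#: a major seventh chord on D.
D is scale degree 3 in B minor, and a major seventh chord on that degree is written III7.

III7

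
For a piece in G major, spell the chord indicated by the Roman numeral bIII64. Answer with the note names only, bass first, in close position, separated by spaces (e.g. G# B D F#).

F Bb D

Scale degree 3 in G major is B; lowering it a half step gives Bb. bIII64 is a major triad on the lowered third degree, borrowed from the parallel minor.
So the chord is Bb-D-F.
The figured bass 64 indicates second inversion, placing the fifth (F) in the bass: F-Bb-D.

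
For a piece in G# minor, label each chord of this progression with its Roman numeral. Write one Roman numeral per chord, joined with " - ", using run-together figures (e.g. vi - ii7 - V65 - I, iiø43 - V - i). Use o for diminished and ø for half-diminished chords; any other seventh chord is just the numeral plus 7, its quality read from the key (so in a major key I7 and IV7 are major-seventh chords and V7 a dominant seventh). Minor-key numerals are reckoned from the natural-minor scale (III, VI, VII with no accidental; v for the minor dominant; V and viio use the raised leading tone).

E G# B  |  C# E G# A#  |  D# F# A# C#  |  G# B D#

E-G#-B has root E, degree 6 in G# minor, so VI.
C#-E-G#-A#: half-diminished seventh chord on A# = scale degree 2 → iiø65.
D#-F#-A#-C#: root D# is the dominant; minor seventh chord there is v7.
G#-B-D# has root G#, degree 1 in G# minor, so i.

VI - iiø65 - v7 - i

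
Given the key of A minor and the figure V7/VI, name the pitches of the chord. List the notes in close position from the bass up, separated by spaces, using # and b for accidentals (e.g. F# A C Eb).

V7/VI is a secondary dominant — the dominant seventh of VI. VI in A minor is F, so the applied chord's root is C, a perfect fifth above.
Building a dominant seventh chord on C gives C-E-G-Bb.

C E G Bb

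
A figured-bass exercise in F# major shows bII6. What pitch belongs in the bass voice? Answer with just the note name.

B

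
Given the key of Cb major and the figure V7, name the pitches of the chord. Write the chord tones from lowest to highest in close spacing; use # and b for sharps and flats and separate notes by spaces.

Gb Bb Db Fb

The numeral's case and figure indicate a dominant seventh chord. In Cb major its root, the fifth degree, is Gb.
That chord is spelled Gb-Bb-Db-Fb.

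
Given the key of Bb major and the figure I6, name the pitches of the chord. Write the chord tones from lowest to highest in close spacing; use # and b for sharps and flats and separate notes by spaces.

The numeral's case and figure indicate a major triad. In Bb major its root, scale degree 1, is Bb.
Stacking thirds from Bb gives Bb-D-F.
The figured bass 6 indicates first inversion, placing the third (D) in the bass: D-F-Bb.

D F Bb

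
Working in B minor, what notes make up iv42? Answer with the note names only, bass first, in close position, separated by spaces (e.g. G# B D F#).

In B minor, the fourth degree is E, and the diatonic chord built there is a minor seventh chord.
That chord is spelled E-G-B-D.
With the 42 figure the chord is in third inversion; from the bass D upward in close position it reads D-E-G-B.

D E G B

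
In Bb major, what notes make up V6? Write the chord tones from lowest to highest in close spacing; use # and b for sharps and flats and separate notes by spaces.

A C F

In Bb major, scale degree 5 is F, and the diatonic chord built there is a major triad.
That chord is spelled F-A-C.
The figured bass 6 indicates first inversion, placing the third (A) in the bass: A-C-F.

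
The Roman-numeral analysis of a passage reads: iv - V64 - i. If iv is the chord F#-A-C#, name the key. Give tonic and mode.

iv is given as F#-A-C# — a minor triad with root F#.
iv on F# implies F# is the subdominant; that puts the tonic at C#, and the lowercase numeral fits minor mode.

C# minor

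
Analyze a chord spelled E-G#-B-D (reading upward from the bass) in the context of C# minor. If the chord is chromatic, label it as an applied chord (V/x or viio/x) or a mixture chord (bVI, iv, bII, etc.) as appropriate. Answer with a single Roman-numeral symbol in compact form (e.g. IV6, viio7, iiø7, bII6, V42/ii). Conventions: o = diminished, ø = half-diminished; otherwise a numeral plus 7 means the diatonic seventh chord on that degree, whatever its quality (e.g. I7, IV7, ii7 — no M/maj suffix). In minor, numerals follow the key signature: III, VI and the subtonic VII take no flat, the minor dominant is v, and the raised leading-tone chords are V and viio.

The pitches E-G#-B-D form a dominant seventh chord rooted on E.
E is not a diatonic chord root with this quality in C# minor, but it lies a perfect fifth above A (VI), so the chord functions as an applied dominant of VI.

V7/VI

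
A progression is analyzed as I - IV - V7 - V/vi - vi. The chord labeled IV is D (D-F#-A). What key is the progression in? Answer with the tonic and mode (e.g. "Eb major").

A major

The chord D is a major triad rooted on D; its label is IV.
Counting down 3 scale steps from D places the tonic on A; a major triad on degree 4 is diatonic only in major.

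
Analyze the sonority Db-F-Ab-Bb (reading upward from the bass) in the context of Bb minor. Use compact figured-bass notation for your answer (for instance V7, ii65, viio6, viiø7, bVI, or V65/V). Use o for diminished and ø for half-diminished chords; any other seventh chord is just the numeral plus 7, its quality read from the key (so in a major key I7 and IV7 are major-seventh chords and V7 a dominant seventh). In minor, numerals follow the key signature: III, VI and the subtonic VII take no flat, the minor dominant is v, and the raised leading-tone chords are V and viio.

The pitches Bb-Db-F-Ab form a minor seventh chord rooted on Bb.
Bb is scale degree 1 in Bb minor, and a minor seventh chord on that degree is written i7.
With Db in the bass the chord is in first inversion, so the figured bass is 65.

i65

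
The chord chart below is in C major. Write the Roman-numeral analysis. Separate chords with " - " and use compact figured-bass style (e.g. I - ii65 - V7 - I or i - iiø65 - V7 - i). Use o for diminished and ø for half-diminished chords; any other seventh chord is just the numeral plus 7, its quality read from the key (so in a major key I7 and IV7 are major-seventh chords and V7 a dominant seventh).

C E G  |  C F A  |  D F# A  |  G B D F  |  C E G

I - IV64 - V/V - V7 - I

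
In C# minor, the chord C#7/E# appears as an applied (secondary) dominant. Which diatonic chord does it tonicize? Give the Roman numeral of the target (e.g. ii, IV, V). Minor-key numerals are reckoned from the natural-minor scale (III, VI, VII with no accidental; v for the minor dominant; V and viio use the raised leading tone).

iv

The chord is a dominant seventh chord on C#.
A dominant resolves down a perfect fifth: C# → F#. In C# minor, F# is scale degree 4, i.e. iv.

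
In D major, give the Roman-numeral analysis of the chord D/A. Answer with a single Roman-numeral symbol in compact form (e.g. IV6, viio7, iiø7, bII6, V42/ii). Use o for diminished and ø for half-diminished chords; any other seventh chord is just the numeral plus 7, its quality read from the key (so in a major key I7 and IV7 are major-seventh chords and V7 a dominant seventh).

Stacked in thirds the chord is D-F#-A: a major triad on D.
D is scale degree 1 in D major, and a major triad on that degree is written I.
With A in the bass the chord is in second inversion, so the figured bass is 64.

I64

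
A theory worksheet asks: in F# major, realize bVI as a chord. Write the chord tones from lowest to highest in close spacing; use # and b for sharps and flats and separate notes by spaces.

D F# A

bVI is a major triad on the lowered sixth degree, borrowed from the parallel minor. In F# major that root is D.
So the chord is D-F#-A.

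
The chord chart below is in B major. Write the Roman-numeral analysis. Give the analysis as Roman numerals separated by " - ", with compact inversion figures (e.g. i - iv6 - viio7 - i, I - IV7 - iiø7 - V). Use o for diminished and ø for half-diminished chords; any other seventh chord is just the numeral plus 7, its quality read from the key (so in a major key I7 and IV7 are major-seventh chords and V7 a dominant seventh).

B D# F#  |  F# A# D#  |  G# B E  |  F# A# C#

I - iii6 - IV6 - V

B-D#-F#: major triad on B = scale degree 1 → I.
F#-A#-D#: root D# is the mediant; minor triad there is iii6.
G#-B-E: root E is the subdominant; major triad there is IV6.
F#-A#-C#: major triad on F# = scale degree 5 → V.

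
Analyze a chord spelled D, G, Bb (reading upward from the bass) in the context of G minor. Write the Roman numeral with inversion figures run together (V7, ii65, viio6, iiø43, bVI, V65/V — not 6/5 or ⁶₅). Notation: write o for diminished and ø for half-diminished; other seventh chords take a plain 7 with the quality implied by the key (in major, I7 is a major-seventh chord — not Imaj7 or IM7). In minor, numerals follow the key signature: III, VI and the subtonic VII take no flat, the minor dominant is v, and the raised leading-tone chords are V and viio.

i64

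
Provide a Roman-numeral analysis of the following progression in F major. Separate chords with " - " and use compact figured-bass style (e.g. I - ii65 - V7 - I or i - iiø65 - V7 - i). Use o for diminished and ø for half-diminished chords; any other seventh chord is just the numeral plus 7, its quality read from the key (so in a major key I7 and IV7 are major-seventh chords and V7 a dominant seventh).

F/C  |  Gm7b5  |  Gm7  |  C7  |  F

I64 - iiø7 - ii7 - V7 - I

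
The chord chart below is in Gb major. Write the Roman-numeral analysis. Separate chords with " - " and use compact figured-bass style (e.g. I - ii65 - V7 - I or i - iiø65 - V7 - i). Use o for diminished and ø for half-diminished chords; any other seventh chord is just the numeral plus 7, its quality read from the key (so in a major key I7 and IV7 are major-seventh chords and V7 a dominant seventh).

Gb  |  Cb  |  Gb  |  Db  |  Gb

I - IV - I - V - I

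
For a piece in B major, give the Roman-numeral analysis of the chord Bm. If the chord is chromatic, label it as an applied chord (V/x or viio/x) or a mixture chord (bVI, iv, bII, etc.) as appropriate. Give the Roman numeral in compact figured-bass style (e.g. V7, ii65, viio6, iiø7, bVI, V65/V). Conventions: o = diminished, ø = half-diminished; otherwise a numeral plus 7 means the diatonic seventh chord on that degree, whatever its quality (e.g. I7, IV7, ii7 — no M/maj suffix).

i

Stacked in thirds the chord is B-D-F#: a minor triad on B.
B is the first degree of B major. This is the minor tonic, borrowed from the parallel minor.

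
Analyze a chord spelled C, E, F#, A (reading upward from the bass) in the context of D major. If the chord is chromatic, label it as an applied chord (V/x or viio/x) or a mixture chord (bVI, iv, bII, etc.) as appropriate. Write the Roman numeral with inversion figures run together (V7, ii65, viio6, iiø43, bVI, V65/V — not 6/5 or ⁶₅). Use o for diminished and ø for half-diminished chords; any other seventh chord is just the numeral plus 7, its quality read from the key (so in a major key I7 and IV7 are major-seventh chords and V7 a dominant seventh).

viiø43/IV

The pitches F#-A-C-E form a half-diminished seventh chord rooted on F#.
F# sits a half step below G (IV in D major); a diminished chord there is the applied leading-tone chord of IV.
With C in the bass the chord is in second inversion, so the figured bass is 43.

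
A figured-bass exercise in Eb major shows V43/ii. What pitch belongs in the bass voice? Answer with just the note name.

G

The applied chord V43/ii is rooted on C: C-E-G-Bb.
The figure 43 means second inversion — the fifth is in the bass.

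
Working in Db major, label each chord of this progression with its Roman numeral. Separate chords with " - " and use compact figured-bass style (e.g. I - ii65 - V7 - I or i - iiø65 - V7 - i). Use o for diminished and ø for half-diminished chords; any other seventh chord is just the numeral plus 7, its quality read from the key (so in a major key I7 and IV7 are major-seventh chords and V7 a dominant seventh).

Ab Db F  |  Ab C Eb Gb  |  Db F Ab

Ab-Db-F has root Db, degree 1 in Db major, so I64.
Ab-C-Eb-Gb: dominant seventh chord on Ab = scale degree 5 → V7.
Db-F-Ab: major triad on Db = scale degree 1 → I.

I64 - V7 - I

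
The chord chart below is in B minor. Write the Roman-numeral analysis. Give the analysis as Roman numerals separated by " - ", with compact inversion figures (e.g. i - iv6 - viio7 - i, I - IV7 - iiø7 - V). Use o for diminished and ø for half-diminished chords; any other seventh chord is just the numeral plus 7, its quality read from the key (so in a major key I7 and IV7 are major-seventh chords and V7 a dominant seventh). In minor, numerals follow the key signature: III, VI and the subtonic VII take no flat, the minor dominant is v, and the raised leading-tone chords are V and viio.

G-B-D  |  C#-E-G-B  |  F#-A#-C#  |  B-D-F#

G-B-D has root G, degree 6 in B minor, so VI.
C#-E-G-B: root C# is the supertonic; half-diminished seventh chord there is iiø7.
F#-A#-C# has root F#, degree 5 in B minor, so V.
B-D-F#: minor triad on B = scale degree 1 → i.

VI - iiø7 - V - i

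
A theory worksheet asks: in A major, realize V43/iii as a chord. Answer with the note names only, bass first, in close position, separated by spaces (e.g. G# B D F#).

The slash means an applied dominant: we want the dominant of iii. In A major, iii is C# minor, and its dominant is built on G#.
Building a dominant seventh chord on G# gives G#-B#-D#-F#.
The figured bass 43 indicates second inversion, placing the fifth (D#) in the bass: D#-F#-G#-B#.

D# F# G# B#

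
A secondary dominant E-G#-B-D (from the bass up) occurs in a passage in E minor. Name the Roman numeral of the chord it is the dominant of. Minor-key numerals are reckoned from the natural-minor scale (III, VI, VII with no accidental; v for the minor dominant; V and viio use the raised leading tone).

iv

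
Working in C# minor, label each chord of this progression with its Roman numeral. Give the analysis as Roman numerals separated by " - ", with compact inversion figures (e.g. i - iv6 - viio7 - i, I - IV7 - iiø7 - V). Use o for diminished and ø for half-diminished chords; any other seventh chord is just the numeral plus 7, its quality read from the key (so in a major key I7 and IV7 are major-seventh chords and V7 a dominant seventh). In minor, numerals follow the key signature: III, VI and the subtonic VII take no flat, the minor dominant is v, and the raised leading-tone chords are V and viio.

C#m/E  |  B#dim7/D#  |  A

C#m/E: minor triad on C# = scale degree 1 → i6.
B#dim7/D#: root B# is the leading tone; fully diminished seventh chord there is viio65.
A: root A is the submediant; major triad there is VI.

i6 - viio65 - VI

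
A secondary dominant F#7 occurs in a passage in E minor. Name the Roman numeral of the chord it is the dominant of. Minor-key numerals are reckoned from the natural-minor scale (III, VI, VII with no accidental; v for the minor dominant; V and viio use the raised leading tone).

V

The chord is a dominant seventh chord on F#.
A dominant resolves down a perfect fifth: F# → B. In E minor, B is scale degree 5, i.e. V.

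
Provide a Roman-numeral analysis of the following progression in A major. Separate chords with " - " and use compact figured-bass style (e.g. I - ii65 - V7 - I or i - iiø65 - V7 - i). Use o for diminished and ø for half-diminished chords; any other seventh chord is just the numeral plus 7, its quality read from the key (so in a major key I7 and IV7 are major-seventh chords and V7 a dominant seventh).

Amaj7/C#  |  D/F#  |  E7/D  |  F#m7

Amaj7/C# has root A, degree 1 in A major, so I65.
D/F#: root D is the subdominant; major triad there is IV6.
E7/D: dominant seventh chord on E = scale degree 5 → V42.
F#m7: root F# is the submediant; minor seventh chord there is vi7.

I65 - IV6 - V42 - vi7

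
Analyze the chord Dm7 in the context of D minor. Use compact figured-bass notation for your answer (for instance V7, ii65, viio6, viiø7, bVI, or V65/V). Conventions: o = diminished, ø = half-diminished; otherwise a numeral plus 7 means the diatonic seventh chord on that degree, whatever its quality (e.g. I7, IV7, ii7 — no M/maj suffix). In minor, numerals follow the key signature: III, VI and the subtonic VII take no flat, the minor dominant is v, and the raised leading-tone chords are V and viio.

i7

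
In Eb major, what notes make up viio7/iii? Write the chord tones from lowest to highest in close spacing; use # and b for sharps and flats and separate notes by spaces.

F# A C Eb

The slash marks an applied leading-tone chord: viio of iii. In Eb major, iii is G, so the leading tone to it is F#, a half step below.
Building a fully diminished seventh chord on F# gives F#-A-C-Eb.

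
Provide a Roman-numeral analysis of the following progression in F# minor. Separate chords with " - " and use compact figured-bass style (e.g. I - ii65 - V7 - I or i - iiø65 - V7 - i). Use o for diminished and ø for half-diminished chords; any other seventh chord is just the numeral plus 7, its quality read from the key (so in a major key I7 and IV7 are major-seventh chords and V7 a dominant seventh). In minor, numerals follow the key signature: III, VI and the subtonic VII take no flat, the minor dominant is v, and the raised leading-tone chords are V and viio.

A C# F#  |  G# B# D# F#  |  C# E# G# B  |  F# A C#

i6 - V7/V - V7 - i

A-C#-F# has root F#, degree 1 in F# minor, so i6.
G#-B#-D#-F# is the secondary dominant of V (dominant seventh chord on G#): V7/V.
C#-E#-G#-B: dominant seventh chord on C# = scale degree 5 → V7.
F#-A-C#: root F# is the tonic; minor triad there is i.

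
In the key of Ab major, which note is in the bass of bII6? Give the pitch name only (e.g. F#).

Db

bII in Ab major has root Bbb; the chord is Bbb-Db-Fb.
The figure 6 means first inversion — the third is in the bass.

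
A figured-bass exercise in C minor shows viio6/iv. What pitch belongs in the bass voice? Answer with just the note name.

The applied chord viio6/iv is rooted on E: E-G-Bb.
The figure 6 means first inversion — the third is in the bass.

G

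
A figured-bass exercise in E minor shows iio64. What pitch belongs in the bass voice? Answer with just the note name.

C

iio in E minor has root F#; the chord is F#-A-C.
The figure 64 means second inversion — the fifth is in the bass.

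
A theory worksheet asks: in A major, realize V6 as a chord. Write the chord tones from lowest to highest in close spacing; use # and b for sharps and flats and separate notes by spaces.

In A major, the dominant is E, and the diatonic chord built there is a major triad.
Stacking thirds from E gives E-G#-B.
With the 6 figure the chord is in first inversion; from the bass G# upward in close position it reads G#-B-E.

G# B E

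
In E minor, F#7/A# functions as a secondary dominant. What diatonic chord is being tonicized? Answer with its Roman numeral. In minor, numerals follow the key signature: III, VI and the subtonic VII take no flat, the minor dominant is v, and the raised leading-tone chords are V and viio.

The chord is a dominant seventh chord on F#.
A dominant resolves down a perfect fifth: F# → B. In E minor, B is scale degree 5, i.e. V.

V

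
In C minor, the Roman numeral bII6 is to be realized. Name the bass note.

F

bII in C minor has root Db; the chord is Db-F-Ab.
The figure 6 means first inversion — the third is in the bass.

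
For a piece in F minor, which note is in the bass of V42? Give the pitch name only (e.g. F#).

V in F minor has root C; the chord is C-E-G-Bb.
The figure 42 means third inversion — the seventh is in the bass.

Bb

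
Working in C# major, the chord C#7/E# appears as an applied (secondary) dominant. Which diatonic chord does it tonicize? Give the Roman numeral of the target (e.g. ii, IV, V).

The chord is a dominant seventh chord on C#.
A dominant resolves down a perfect fifth: C# → F#. In C# major, F# is scale degree 4, i.e. IV.

IV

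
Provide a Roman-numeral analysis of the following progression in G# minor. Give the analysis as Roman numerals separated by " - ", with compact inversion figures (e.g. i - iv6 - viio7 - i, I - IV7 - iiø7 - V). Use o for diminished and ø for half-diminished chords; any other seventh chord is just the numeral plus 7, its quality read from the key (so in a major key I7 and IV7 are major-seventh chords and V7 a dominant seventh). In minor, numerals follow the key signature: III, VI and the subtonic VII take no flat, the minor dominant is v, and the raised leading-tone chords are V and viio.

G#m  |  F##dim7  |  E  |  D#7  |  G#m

i - viio7 - VI - V7 - i

G#m: minor triad on G# = scale degree 1 → i.
F##dim7 has root F##, degree 7 in G# minor, so viio7.
E: major triad on E = scale degree 6 → VI.
D#7 has root D#, degree 5 in G# minor, so V7.
G#m: root G# is the tonic; minor triad there is i.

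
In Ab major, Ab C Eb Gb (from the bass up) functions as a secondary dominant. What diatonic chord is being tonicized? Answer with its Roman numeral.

The chord is a dominant seventh chord on Ab.
A dominant resolves down a perfect fifth: Ab → Db. In Ab major, Db is scale degree 4, i.e. IV.

IV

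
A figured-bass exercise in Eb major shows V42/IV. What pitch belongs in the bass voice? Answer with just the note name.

Db

The applied chord V42/IV is rooted on Eb: Eb-G-Bb-Db.
The figure 42 means third inversion — the seventh is in the bass.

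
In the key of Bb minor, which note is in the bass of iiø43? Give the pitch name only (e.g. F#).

Gb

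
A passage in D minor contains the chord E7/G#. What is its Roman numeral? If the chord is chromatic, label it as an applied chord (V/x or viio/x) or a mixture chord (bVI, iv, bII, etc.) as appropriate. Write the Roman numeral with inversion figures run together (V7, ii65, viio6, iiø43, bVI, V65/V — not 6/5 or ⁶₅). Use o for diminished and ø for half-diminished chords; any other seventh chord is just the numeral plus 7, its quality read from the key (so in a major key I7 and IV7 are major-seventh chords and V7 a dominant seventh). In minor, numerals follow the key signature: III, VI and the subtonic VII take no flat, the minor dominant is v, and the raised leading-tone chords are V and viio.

V65/V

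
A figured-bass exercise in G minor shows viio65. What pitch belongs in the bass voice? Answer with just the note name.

viio in G minor has root F#; the chord is F#-A-C-Eb.
The figure 65 means first inversion — the third is in the bass.

A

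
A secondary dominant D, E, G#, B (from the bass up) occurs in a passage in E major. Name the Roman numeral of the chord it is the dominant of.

IV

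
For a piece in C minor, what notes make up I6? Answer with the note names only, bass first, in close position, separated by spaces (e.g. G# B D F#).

E G C

Scale degree 1 in C minor is C; here the chord built on it is altered to a major triad. I6 is the major tonic (Picardy third), borrowed from the parallel major.
So the chord is C-E-G, a major triad.
With the 6 figure the chord is in first inversion; from the bass E upward in close position it reads E-G-C.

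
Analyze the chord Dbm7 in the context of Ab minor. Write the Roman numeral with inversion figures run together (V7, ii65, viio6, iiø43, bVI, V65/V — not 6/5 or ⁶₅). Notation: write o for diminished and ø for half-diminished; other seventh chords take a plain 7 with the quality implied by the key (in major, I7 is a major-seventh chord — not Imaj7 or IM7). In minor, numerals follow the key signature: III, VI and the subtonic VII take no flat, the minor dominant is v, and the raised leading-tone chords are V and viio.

iv7

The pitches Db-Fb-Ab-Cb form a minor seventh chord rooted on Db.
Db is scale degree 4 in Ab minor, and a minor seventh chord on that degree is written iv7.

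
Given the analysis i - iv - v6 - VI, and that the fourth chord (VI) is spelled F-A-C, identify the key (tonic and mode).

A minor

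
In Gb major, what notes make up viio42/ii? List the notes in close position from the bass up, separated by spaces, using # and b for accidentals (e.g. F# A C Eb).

Fb G Bb Db

viio42/ii is a secondary leading-tone chord. The target ii is Ab in Gb major; the applied chord is rooted a semitone below, on G.
Building a fully diminished seventh chord on G gives G-Bb-Db-Fb.
The figured bass 42 indicates third inversion, placing the seventh (Fb) in the bass: Fb-G-Bb-Db.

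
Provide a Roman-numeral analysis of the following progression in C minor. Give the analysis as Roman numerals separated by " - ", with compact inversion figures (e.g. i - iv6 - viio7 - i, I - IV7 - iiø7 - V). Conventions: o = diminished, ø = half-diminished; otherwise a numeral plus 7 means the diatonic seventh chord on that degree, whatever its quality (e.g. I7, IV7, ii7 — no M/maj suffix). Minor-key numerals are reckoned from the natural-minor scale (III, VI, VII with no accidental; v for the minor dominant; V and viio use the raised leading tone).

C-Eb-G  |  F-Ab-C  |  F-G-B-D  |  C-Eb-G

C-Eb-G has root C, degree 1 in C minor, so i.
F-Ab-C has root F, degree 4 in C minor, so iv.
F-G-B-D: root G is the dominant; dominant seventh chord there is V42.
C-Eb-G: minor triad on C = scale degree 1 → i.

i - iv - V42 - i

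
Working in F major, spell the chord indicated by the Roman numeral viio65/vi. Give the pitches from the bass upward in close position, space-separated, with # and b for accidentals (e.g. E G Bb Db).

E G Bb C#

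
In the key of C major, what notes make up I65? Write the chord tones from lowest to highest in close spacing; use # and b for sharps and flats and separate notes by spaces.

In C major, the first degree is C, and the diatonic chord built there is a major seventh chord.
Stacking thirds from C gives C-E-G-B.
With the 65 figure the chord is in first inversion; from the bass E upward in close position it reads E-G-B-C.

E G B C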